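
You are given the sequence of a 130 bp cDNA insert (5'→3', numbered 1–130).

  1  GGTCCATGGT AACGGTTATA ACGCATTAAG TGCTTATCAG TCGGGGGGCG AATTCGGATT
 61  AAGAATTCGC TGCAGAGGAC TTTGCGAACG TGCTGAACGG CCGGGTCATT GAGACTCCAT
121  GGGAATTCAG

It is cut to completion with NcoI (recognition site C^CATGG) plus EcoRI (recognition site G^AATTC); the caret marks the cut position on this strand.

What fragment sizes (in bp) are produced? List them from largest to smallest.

NcoI sites (CCATGG) start at positions 4, 117.
NcoI cuts after the first base of each site, so after positions 4, 117.
EcoRI sites (GAATTC) start at positions 50, 63, 123.
EcoRI cuts after the first base of each site, so after positions 50, 63, 123.
Combined cut positions: 4, 50, 63, 117, 123.
Linear molecule, 5 cuts → 6 fragments:
  1–4 → 4 bp
  5–50 → 46 bp
  51–63 → 13 bp
  64–117 → 54 bp
  118–123 → 6 bp
  124–130 → 7 bp
Sorted largest to smallest: 54, 46, 13, 7, 6, 4 bp.

54, 46, 13, 7, 6, 4 bp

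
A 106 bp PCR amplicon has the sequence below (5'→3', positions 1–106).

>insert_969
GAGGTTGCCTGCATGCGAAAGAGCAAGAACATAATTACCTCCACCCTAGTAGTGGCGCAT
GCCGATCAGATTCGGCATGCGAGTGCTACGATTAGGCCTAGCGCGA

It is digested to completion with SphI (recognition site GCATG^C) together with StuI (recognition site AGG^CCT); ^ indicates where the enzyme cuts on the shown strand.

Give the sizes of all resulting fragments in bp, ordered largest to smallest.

46, 18, 17, 15, 10 bp

SphI sites (GCATGC) start at positions 11, 57, 75.
SphI cuts after base 5 of each site (before the last base), so after positions 15, 61, 79.
The StuI site (AGGCCT) starts at position 94.
StuI cuts after base 3 of each site, so after position 96.
Combined cut positions: 15, 61, 79, 96.
Linear molecule, 4 cuts → 5 fragments:
  1–15 → 15 bp
  16–61 → 46 bp
  62–79 → 18 bp
  80–96 → 17 bp
  97–106 → 10 bp
Sorted largest to smallest: 46, 18, 17, 15, 10 bp.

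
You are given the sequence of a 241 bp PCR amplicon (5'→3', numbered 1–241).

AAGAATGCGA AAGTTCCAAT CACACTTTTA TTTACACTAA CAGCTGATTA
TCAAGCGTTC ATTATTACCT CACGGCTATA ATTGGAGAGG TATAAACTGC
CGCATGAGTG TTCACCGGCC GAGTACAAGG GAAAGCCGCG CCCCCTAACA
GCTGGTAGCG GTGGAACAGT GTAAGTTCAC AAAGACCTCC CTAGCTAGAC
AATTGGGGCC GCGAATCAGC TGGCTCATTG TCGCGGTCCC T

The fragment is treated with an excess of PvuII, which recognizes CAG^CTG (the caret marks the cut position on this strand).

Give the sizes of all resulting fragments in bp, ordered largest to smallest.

PvuII sites (CAGCTG) start at positions 41, 149, 217.
PvuII cuts after base 3 of each site, so after positions 43, 151, 219.
Linear molecule, 3 cuts → 4 fragments:
  1–43 → 43 bp
  44–151 → 108 bp
  152–219 → 68 bp
  220–241 → 22 bp
Sorted largest to smallest: 108, 68, 43, 22 bp.

108, 68, 43, 22 bp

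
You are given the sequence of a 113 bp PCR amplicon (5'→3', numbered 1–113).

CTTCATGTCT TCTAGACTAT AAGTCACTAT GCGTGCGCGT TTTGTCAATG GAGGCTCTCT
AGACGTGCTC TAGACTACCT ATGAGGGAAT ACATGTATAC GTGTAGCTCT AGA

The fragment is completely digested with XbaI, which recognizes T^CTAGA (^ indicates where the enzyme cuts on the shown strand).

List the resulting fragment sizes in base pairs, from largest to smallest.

47, 39, 11, 11, 5 bp

XbaI sites (TCTAGA) start at positions 11, 58, 69, 108.
XbaI cuts after the first base of each site, so after positions 11, 58, 69, 108.
Linear molecule, 4 cuts → 5 fragments:
  1–11 → 11 bp
  12–58 → 47 bp
  59–69 → 11 bp
  70–108 → 39 bp
  109–113 → 5 bp
Sorted largest to smallest: 47, 39, 11, 11, 5 bp.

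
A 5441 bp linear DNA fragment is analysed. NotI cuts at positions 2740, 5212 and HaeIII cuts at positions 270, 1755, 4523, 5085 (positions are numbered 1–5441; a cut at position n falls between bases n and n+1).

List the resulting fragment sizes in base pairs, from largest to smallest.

Combined cut positions (sorted): 270, 1755, 2740, 4523, 5085, 5212.
Linear molecule, 6 cuts → 7 fragments:
  270 − 0 = 270 bp
  1755 − 270 = 1485 bp
  2740 − 1755 = 985 bp
  4523 − 2740 = 1783 bp
  5085 − 4523 = 562 bp
  5212 − 5085 = 127 bp
  5441 − 5212 = 229 bp
Sorted largest to smallest: 1783, 1485, 985, 562, 270, 229, 127 bp.

1783, 1485, 985, 562, 270, 229, 127 bp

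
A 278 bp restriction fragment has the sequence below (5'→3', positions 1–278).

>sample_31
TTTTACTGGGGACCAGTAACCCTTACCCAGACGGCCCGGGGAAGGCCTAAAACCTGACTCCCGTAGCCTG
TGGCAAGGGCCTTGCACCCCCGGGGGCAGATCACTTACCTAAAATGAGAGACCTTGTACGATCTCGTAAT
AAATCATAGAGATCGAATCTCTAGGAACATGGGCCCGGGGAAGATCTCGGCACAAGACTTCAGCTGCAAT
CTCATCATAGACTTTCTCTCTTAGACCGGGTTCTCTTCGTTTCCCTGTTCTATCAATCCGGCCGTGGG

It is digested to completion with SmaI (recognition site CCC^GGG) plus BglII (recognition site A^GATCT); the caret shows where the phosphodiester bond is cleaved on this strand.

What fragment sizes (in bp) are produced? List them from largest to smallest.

96, 85, 54, 37, 6 bp

SmaI sites (CCCGGG) start at positions 35, 89, 174.
SmaI cuts after base 3 of each site, so after positions 37, 91, 176.
The BglII site (AGATCT) starts at position 182.
BglII cuts after the first base of each site, so after position 182.
Combined cut positions: 37, 91, 176, 182.
Linear molecule, 4 cuts → 5 fragments:
  1–37 → 37 bp
  38–91 → 54 bp
  92–176 → 85 bp
  177–182 → 6 bp
  183–278 → 96 bp
Sorted largest to smallest: 96, 85, 54, 37, 6 bp.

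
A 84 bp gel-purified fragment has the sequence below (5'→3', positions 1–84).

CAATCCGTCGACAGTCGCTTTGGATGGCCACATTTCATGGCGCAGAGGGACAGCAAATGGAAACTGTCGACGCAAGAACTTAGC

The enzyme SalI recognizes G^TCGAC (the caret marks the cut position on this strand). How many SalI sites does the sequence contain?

GTCGAC occurs starting at positions 7, 66.
SalI cuts at 2 sites.

2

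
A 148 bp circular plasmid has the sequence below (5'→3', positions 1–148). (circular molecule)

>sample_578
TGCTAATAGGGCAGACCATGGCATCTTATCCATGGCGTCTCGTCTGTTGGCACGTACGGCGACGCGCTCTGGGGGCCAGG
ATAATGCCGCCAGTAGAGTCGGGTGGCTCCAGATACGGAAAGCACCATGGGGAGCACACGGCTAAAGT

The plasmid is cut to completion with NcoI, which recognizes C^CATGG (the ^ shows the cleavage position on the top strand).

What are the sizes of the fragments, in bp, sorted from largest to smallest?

95, 39, 14 bp

NcoI sites (CCATGG) start at positions 16, 30, 125.
NcoI cuts after the first base of each site, so after positions 16, 30, 125.
Circular molecule, 3 cuts → 3 fragments:
  17–30 → 14 bp
  31–125 → 95 bp
  126–148 then 1–16 → 23 + 16 = 39 bp
Sorted largest to smallest: 95, 39, 14 bp.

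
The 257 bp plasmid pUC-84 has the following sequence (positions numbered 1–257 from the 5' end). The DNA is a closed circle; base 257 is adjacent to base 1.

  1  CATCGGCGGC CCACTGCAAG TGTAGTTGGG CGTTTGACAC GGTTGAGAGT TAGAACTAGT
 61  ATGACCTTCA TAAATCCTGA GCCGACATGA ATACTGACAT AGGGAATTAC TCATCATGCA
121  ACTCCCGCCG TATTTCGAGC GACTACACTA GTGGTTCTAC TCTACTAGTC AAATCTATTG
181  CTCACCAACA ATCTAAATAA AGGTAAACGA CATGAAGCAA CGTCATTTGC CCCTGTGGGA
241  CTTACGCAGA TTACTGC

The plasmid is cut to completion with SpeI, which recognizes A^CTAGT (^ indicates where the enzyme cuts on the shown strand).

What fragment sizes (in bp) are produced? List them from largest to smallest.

148, 92, 17 bp

SpeI sites (ACTAGT) start at positions 55, 147, 164.
SpeI cuts after the first base of each site, so after positions 55, 147, 164.
Circular molecule, 3 cuts → 3 fragments:
  56–147 → 92 bp
  148–164 → 17 bp
  165–257 then 1–55 → 93 + 55 = 148 bp
Sorted largest to smallest: 148, 92, 17 bp.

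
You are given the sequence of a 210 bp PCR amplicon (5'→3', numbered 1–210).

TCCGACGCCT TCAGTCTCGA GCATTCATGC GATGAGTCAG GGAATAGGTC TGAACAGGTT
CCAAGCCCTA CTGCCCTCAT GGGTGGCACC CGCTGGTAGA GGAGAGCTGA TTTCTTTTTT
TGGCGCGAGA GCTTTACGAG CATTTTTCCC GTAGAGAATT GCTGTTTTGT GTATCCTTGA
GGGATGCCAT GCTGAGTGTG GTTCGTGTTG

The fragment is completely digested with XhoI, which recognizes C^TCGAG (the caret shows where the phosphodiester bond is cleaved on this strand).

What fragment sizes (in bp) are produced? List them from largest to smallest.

194, 16 bp

The XhoI site (CTCGAG) starts at position 16.
XhoI cuts after the first base of each site, so after position 16.
Linear molecule, 1 cut → 2 fragments:
  1–16 → 16 bp
  17–210 → 194 bp
Sorted largest to smallest: 194, 16 bp.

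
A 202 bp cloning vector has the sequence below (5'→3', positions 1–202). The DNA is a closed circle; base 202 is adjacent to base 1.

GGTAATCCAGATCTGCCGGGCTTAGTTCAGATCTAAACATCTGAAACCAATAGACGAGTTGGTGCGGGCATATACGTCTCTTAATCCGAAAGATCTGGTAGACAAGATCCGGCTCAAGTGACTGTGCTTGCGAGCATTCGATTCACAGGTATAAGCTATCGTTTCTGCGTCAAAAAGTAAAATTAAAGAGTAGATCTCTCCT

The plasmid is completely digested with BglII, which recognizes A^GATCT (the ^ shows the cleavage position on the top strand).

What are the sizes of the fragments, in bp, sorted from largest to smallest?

101, 62, 20, 19 bp

BglII sites (AGATCT) start at positions 9, 29, 91, 192.
BglII cuts after the first base of each site, so after positions 9, 29, 91, 192.
Circular molecule, 4 cuts → 4 fragments:
  10–29 → 20 bp
  30–91 → 62 bp
  92–192 → 101 bp
  193–202 then 1–9 → 10 + 9 = 19 bp
Sorted largest to smallest: 101, 62, 20, 19 bp.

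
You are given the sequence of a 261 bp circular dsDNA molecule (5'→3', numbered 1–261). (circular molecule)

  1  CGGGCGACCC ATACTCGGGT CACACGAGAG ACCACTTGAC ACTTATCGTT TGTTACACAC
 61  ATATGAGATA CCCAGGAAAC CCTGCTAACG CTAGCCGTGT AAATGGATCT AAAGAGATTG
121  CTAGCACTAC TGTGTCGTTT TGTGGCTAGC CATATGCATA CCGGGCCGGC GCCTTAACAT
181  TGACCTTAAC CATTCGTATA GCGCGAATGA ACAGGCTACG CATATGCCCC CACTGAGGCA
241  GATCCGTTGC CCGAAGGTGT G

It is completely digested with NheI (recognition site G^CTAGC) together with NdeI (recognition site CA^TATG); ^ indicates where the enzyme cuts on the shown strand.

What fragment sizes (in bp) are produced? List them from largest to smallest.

100, 70, 30, 29, 25, 7 bp

NheI sites (GCTAGC) start at positions 90, 120, 145.
NheI cuts after the first base of each site, so after positions 90, 120, 145.
NdeI sites (CATATG) start at positions 60, 151, 221.
NdeI cuts after base 2 of each site, so after positions 61, 152, 222.
Combined cut positions: 61, 90, 120, 145, 152, 222.
Circular molecule, 6 cuts → 6 fragments:
  62–90 → 29 bp
  91–120 → 30 bp
  121–145 → 25 bp
  146–152 → 7 bp
  153–222 → 70 bp
  223–261 then 1–61 → 39 + 61 = 100 bp
Sorted largest to smallest: 100, 70, 30, 29, 25, 7 bp.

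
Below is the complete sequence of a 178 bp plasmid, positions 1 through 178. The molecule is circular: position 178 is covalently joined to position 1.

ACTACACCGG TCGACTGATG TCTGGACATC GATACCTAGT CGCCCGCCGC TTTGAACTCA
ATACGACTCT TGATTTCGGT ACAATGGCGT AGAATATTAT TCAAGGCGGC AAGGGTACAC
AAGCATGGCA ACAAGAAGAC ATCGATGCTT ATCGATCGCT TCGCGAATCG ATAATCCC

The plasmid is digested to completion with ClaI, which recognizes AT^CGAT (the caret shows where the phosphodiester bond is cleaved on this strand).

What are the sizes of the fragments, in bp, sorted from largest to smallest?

113, 39, 16, 10 bp

ClaI sites (ATCGAT) start at positions 28, 141, 151, 167.
ClaI cuts after base 2 of each site, so after positions 29, 142, 152, 168.
Circular molecule, 4 cuts → 4 fragments:
  30–142 → 113 bp
  143–152 → 10 bp
  153–168 → 16 bp
  169–178 then 1–29 → 10 + 29 = 39 bp
Sorted largest to smallest: 113, 39, 16, 10 bp.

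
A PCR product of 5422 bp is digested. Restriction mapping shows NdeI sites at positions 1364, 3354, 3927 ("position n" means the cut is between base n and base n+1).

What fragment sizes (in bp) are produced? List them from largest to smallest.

Linear molecule, 3 cuts → 4 fragments:
  1364 − 0 = 1364 bp
  3354 − 1364 = 1990 bp
  3927 − 3354 = 573 bp
  5422 − 3927 = 1495 bp
Sorted largest to smallest: 1990, 1495, 1364, 573 bp.

1990, 1495, 1364, 573 bp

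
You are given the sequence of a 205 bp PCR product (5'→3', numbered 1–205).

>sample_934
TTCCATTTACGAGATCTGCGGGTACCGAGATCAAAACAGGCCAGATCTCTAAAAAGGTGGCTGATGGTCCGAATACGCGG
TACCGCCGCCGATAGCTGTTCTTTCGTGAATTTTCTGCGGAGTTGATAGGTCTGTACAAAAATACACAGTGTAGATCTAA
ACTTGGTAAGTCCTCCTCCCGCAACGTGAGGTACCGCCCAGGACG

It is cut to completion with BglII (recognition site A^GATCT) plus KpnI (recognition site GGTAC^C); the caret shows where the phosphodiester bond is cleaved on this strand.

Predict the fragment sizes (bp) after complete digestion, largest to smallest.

BglII sites (AGATCT) start at positions 12, 43, 153.
BglII cuts after the first base of each site, so after positions 12, 43, 153.
KpnI sites (GGTACC) start at positions 21, 79, 190.
KpnI cuts after base 5 of each site (before the last base), so after positions 25, 83, 194.
Combined cut positions: 12, 25, 43, 83, 153, 194.
Linear molecule, 6 cuts → 7 fragments:
  1–12 → 12 bp
  13–25 → 13 bp
  26–43 → 18 bp
  44–83 → 40 bp
  84–153 → 70 bp
  154–194 → 41 bp
  195–205 → 11 bp
Sorted largest to smallest: 70, 41, 40, 18, 13, 12, 11 bp.

70, 41, 40, 18, 13, 12, 11 bp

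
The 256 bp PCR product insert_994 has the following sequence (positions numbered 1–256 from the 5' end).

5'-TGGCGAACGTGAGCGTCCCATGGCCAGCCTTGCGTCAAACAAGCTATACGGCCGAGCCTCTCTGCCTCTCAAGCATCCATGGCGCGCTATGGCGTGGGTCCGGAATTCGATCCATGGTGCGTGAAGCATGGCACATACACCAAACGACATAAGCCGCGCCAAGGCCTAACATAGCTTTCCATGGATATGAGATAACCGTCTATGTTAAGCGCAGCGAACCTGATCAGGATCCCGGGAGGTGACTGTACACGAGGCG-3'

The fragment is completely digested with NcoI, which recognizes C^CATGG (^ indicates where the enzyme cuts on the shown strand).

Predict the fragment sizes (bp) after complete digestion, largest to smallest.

NcoI sites (CCATGG) start at positions 18, 77, 112, 179.
NcoI cuts after the first base of each site, so after positions 18, 77, 112, 179.
Linear molecule, 4 cuts → 5 fragments:
  1–18 → 18 bp
  19–77 → 59 bp
  78–112 → 35 bp
  113–179 → 67 bp
  180–256 → 77 bp
Sorted largest to smallest: 77, 67, 59, 35, 18 bp.

77, 67, 59, 35, 18 bp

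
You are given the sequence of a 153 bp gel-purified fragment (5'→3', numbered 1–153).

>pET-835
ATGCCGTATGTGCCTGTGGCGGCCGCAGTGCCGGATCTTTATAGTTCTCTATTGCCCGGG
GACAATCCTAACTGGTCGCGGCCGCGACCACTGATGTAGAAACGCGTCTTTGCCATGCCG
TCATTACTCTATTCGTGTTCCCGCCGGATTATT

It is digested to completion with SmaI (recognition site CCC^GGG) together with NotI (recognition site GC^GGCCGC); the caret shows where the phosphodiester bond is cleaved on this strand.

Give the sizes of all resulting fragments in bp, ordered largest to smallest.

74, 37, 22, 20 bp

The SmaI site (CCCGGG) starts at position 55.
SmaI cuts after base 3 of each site, so after position 57.
NotI sites (GCGGCCGC) start at positions 19, 78.
NotI cuts after base 2 of each site, so after positions 20, 79.
Combined cut positions: 20, 57, 79.
Linear molecule, 3 cuts → 4 fragments:
  1–20 → 20 bp
  21–57 → 37 bp
  58–79 → 22 bp
  80–153 → 74 bp
Sorted largest to smallest: 74, 37, 22, 20 bp.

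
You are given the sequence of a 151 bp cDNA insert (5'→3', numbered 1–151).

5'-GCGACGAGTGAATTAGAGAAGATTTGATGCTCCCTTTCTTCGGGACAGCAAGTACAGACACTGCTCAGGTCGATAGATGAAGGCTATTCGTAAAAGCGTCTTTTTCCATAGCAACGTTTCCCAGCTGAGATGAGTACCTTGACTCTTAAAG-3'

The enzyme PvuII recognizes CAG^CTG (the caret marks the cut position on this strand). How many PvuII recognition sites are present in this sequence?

1

CAGCTG occurs starting at position 122.
PvuII cuts at 1 site.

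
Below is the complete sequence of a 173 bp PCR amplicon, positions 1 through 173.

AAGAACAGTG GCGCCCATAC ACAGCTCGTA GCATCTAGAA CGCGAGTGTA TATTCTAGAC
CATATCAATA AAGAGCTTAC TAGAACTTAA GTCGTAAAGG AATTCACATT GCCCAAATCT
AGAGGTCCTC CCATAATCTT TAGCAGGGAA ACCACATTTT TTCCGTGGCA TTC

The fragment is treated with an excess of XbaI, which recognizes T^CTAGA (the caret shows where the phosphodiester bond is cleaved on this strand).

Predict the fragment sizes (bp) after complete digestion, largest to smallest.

XbaI sites (TCTAGA) start at positions 34, 54, 118.
XbaI cuts after the first base of each site, so after positions 34, 54, 118.
Linear molecule, 3 cuts → 4 fragments:
  1–34 → 34 bp
  35–54 → 20 bp
  55–118 → 64 bp
  119–173 → 55 bp
Sorted largest to smallest: 64, 55, 34, 20 bp.

64, 55, 34, 20 bp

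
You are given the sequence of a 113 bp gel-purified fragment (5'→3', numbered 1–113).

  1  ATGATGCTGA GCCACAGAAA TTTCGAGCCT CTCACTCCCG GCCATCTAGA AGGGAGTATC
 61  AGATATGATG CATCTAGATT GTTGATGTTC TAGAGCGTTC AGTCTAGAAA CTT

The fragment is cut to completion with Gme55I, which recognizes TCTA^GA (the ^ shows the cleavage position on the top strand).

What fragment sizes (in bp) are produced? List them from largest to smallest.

Gme55I sites (TCTAGA) start at positions 45, 73, 89, 103.
Gme55I cuts after base 4 of each site, so after positions 48, 76, 92, 106.
Linear molecule, 4 cuts → 5 fragments:
  1–48 → 48 bp
  49–76 → 28 bp
  77–92 → 16 bp
  93–106 → 14 bp
  107–113 → 7 bp
Sorted largest to smallest: 48, 28, 16, 14, 7 bp.

48, 28, 16, 14, 7 bp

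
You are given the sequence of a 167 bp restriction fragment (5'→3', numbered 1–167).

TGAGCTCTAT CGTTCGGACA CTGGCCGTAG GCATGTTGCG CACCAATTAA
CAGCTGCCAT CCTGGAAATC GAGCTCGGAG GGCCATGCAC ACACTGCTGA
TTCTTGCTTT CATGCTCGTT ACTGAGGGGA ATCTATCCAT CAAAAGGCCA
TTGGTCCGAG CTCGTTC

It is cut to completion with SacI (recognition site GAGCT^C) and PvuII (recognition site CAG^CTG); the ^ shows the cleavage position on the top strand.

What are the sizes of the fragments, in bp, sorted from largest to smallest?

87, 47, 22, 6, 5 bp

SacI sites (GAGCTC) start at positions 2, 71, 158.
SacI cuts after base 5 of each site (before the last base), so after positions 6, 75, 162.
The PvuII site (CAGCTG) starts at position 51.
PvuII cuts after base 3 of each site, so after position 53.
Combined cut positions: 6, 53, 75, 162.
Linear molecule, 4 cuts → 5 fragments:
  1–6 → 6 bp
  7–53 → 47 bp
  54–75 → 22 bp
  76–162 → 87 bp
  163–167 → 5 bp
Sorted largest to smallest: 87, 47, 22, 6, 5 bp.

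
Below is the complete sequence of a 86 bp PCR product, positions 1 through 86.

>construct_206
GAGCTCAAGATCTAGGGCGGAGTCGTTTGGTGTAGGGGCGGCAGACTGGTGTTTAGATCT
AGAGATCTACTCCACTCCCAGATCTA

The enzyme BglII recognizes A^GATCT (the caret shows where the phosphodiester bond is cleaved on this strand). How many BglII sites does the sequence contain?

AGATCT occurs starting at positions 8, 55, 63, 80.
BglII cuts at 4 sites.

4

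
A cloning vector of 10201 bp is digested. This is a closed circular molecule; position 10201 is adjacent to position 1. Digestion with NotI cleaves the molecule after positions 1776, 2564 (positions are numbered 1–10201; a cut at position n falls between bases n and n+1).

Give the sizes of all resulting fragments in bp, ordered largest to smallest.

Circular molecule, 2 cuts → 2 fragments:
  2564 − 1776 = 788 bp
  wrap: 10201 − 2564 + 1776 = 9413 bp
Sorted largest to smallest: 9413, 788 bp.

9413, 788 bp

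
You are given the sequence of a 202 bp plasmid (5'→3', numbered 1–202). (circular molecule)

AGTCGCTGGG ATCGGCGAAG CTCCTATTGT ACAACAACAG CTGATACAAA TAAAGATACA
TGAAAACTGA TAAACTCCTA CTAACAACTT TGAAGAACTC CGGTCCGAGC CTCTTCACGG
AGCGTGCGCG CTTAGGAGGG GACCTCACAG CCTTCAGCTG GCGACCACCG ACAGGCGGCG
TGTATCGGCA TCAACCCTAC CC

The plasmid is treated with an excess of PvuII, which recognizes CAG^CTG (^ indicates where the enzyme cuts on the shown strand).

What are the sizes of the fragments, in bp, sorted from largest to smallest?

117, 85 bp

PvuII sites (CAGCTG) start at positions 38, 155.
PvuII cuts after base 3 of each site, so after positions 40, 157.
Circular molecule, 2 cuts → 2 fragments:
  41–157 → 117 bp
  158–202 then 1–40 → 45 + 40 = 85 bp
Sorted largest to smallest: 117, 85 bp.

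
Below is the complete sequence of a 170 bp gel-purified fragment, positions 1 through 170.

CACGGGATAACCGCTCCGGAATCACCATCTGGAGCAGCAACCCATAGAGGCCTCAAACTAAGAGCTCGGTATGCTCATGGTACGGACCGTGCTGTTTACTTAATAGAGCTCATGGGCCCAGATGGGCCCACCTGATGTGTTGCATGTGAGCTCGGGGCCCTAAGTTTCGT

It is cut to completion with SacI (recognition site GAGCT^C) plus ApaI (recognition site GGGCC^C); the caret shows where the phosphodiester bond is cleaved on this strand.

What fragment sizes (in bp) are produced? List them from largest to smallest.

SacI sites (GAGCTC) start at positions 62, 106, 148.
SacI cuts after base 5 of each site (before the last base), so after positions 66, 110, 152.
ApaI sites (GGGCCC) start at positions 114, 124, 155.
ApaI cuts after base 5 of each site (before the last base), so after positions 118, 128, 159.
Combined cut positions: 66, 110, 118, 128, 152, 159.
Linear molecule, 6 cuts → 7 fragments:
  1–66 → 66 bp
  67–110 → 44 bp
  111–118 → 8 bp
  119–128 → 10 bp
  129–152 → 24 bp
  153–159 → 7 bp
  160–170 → 11 bp
Sorted largest to smallest: 66, 44, 24, 11, 10, 8, 7 bp.

66, 44, 24, 11, 10, 8, 7 bp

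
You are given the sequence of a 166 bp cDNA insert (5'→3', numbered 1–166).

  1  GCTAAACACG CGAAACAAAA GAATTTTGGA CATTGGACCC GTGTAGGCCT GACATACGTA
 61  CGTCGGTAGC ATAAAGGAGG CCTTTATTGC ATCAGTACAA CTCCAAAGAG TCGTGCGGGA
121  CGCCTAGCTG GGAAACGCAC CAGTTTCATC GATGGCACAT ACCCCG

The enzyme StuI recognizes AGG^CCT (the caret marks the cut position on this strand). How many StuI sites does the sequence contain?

AGGCCT occurs starting at positions 45, 78.
StuI cuts at 2 sites.

2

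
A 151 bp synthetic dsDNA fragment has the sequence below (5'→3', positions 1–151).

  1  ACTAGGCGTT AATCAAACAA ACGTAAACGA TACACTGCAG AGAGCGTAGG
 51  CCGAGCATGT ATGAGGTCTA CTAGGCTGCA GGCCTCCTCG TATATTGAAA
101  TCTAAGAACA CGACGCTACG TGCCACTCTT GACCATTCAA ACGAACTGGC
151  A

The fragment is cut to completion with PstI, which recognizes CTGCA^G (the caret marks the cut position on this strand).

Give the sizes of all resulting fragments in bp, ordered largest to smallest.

PstI sites (CTGCAG) start at positions 35, 76.
PstI cuts after base 5 of each site (before the last base), so after positions 39, 80.
Linear molecule, 2 cuts → 3 fragments:
  1–39 → 39 bp
  40–80 → 41 bp
  81–151 → 71 bp
Sorted largest to smallest: 71, 41, 39 bp.

71, 41, 39 bp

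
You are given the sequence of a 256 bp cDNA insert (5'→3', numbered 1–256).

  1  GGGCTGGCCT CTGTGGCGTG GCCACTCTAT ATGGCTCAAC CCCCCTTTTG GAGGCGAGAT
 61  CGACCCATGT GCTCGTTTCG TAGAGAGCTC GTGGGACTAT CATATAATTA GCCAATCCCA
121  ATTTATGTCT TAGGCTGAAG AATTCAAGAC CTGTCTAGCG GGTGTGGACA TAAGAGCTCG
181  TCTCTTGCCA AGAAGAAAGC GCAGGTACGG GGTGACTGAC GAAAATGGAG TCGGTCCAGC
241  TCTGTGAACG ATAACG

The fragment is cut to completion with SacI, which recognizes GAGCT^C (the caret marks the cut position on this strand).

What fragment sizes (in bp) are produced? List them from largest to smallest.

89, 89, 78 bp

SacI sites (GAGCTC) start at positions 85, 174.
SacI cuts after base 5 of each site (before the last base), so after positions 89, 178.
Linear molecule, 2 cuts → 3 fragments:
  1–89 → 89 bp
  90–178 → 89 bp
  179–256 → 78 bp
Sorted largest to smallest: 89, 89, 78 bp.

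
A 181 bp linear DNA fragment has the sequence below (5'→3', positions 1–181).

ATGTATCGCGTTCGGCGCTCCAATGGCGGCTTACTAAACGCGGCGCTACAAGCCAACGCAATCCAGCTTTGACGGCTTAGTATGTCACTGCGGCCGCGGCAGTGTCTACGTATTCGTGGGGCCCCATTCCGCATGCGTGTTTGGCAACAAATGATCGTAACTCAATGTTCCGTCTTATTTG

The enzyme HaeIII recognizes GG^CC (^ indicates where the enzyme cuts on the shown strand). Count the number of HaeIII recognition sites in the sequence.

2

GGCC occurs starting at positions 92, 120.
HaeIII cuts at 2 sites.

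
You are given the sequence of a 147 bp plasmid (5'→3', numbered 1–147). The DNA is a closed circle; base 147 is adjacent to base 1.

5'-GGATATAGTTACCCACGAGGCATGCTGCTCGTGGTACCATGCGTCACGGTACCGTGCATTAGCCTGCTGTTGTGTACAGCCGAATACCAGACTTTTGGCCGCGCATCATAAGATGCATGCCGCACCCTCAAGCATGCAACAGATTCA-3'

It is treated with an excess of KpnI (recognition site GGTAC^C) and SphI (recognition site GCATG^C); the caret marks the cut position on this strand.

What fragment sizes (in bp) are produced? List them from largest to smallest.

67, 35, 17, 15, 13 bp

KpnI sites (GGTACC) start at positions 33, 48.
KpnI cuts after base 5 of each site (before the last base), so after positions 37, 52.
SphI sites (GCATGC) start at positions 20, 115, 132.
SphI cuts after base 5 of each site (before the last base), so after positions 24, 119, 136.
Combined cut positions: 24, 37, 52, 119, 136.
Circular molecule, 5 cuts → 5 fragments:
  25–37 → 13 bp
  38–52 → 15 bp
  53–119 → 67 bp
  120–136 → 17 bp
  137–147 then 1–24 → 11 + 24 = 35 bp
Sorted largest to smallest: 67, 35, 17, 15, 13 bp.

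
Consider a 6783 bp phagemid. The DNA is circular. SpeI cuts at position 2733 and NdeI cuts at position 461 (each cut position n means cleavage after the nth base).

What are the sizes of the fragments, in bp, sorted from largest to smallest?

Combined cut positions (sorted): 461, 2733.
Circular molecule, 2 cuts → 2 fragments:
  2733 − 461 = 2272 bp
  wrap: 6783 − 2733 + 461 = 4511 bp
Sorted largest to smallest: 4511, 2272 bp.

4511, 2272 bp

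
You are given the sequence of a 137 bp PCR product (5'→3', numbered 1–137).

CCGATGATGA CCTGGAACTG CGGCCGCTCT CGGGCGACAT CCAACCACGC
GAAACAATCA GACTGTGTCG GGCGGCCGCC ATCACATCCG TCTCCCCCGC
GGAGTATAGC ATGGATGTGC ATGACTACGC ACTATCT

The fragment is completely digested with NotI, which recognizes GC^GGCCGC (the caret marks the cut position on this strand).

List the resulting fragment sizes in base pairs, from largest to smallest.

64, 52, 21 bp

NotI sites (GCGGCCGC) start at positions 20, 72.
NotI cuts after base 2 of each site, so after positions 21, 73.
Linear molecule, 2 cuts → 3 fragments:
  1–21 → 21 bp
  22–73 → 52 bp
  74–137 → 64 bp
Sorted largest to smallest: 64, 52, 21 bp.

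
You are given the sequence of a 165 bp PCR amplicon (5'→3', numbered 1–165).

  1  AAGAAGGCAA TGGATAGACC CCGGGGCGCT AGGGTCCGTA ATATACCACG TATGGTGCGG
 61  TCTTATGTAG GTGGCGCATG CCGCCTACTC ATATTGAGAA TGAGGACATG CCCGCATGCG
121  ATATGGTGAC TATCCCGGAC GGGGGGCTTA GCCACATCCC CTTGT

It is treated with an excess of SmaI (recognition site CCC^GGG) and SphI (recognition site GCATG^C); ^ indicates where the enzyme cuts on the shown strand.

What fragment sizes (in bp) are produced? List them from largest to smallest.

The SmaI site (CCCGGG) starts at position 20.
SmaI cuts after base 3 of each site, so after position 22.
SphI sites (GCATGC) start at positions 76, 114.
SphI cuts after base 5 of each site (before the last base), so after positions 80, 118.
Combined cut positions: 22, 80, 118.
Linear molecule, 3 cuts → 4 fragments:
  1–22 → 22 bp
  23–80 → 58 bp
  81–118 → 38 bp
  119–165 → 47 bp
Sorted largest to smallest: 58, 47, 38, 22 bp.

58, 47, 38, 22 bp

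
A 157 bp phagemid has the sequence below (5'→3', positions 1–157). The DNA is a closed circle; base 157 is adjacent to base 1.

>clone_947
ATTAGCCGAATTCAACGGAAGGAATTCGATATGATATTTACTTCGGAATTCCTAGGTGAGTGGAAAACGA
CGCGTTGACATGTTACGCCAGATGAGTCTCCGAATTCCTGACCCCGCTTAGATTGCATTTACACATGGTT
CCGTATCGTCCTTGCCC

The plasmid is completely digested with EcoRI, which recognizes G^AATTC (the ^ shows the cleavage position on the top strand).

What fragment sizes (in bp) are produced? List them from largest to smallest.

63, 56, 24, 14 bp

EcoRI sites (GAATTC) start at positions 8, 22, 46, 102.
EcoRI cuts after the first base of each site, so after positions 8, 22, 46, 102.
Circular molecule, 4 cuts → 4 fragments:
  9–22 → 14 bp
  23–46 → 24 bp
  47–102 → 56 bp
  103–157 then 1–8 → 55 + 8 = 63 bp
Sorted largest to smallest: 63, 56, 24, 14 bp.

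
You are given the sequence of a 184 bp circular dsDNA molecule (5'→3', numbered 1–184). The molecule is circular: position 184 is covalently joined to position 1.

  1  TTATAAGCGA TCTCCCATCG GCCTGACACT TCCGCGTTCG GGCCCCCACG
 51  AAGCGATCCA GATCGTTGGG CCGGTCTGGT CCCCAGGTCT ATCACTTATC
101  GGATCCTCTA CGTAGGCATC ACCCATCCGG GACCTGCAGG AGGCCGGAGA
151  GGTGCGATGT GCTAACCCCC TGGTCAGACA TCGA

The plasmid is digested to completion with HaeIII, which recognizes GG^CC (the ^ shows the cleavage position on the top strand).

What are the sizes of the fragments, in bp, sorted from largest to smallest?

HaeIII sites (GGCC) start at positions 20, 41, 69, 142.
HaeIII cuts after base 2 of each site, so after positions 21, 42, 70, 143.
Circular molecule, 4 cuts → 4 fragments:
  22–42 → 21 bp
  43–70 → 28 bp
  71–143 → 73 bp
  144–184 then 1–21 → 41 + 21 = 62 bp
Sorted largest to smallest: 73, 62, 28, 21 bp.

73, 62, 28, 21 bp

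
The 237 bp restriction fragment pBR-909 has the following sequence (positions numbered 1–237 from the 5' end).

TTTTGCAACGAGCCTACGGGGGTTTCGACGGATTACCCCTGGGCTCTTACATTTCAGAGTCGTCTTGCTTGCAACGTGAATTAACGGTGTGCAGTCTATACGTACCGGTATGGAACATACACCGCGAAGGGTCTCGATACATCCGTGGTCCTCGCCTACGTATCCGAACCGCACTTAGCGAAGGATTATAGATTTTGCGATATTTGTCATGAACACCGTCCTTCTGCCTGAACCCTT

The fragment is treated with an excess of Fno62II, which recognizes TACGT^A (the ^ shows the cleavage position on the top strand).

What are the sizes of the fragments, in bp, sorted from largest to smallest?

Fno62II sites (TACGTA) start at positions 99, 157.
Fno62II cuts after base 5 of each site (before the last base), so after positions 103, 161.
Linear molecule, 2 cuts → 3 fragments:
  1–103 → 103 bp
  104–161 → 58 bp
  162–237 → 76 bp
Sorted largest to smallest: 103, 76, 58 bp.

103, 76, 58 bp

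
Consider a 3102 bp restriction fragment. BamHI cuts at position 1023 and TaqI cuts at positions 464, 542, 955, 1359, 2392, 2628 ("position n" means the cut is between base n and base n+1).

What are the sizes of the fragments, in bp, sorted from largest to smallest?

Combined cut positions (sorted): 464, 542, 955, 1023, 1359, 2392, 2628.
Linear molecule, 7 cuts → 8 fragments:
  464 − 0 = 464 bp
  542 − 464 = 78 bp
  955 − 542 = 413 bp
  1023 − 955 = 68 bp
  1359 − 1023 = 336 bp
  2392 − 1359 = 1033 bp
  2628 − 2392 = 236 bp
  3102 − 2628 = 474 bp
Sorted largest to smallest: 1033, 474, 464, 413, 336, 236, 78, 68 bp.

1033, 474, 464, 413, 336, 236, 78, 68 bp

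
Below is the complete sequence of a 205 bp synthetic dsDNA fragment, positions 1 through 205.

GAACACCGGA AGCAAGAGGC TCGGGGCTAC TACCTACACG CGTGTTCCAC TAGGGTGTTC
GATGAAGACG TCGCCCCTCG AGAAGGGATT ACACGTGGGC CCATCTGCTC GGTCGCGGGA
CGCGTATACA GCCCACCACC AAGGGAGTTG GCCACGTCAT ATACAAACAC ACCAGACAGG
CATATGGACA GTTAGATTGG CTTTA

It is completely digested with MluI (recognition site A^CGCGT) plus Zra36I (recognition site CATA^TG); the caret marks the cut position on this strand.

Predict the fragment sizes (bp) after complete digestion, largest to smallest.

MluI sites (ACGCGT) start at positions 38, 120.
MluI cuts after the first base of each site, so after positions 38, 120.
The Zra36I site (CATATG) starts at position 181.
Zra36I cuts after base 4 of each site, so after position 184.
Combined cut positions: 38, 120, 184.
Linear molecule, 3 cuts → 4 fragments:
  1–38 → 38 bp
  39–120 → 82 bp
  121–184 → 64 bp
  185–205 → 21 bp
Sorted largest to smallest: 82, 64, 38, 21 bp.

82, 64, 38, 21 bp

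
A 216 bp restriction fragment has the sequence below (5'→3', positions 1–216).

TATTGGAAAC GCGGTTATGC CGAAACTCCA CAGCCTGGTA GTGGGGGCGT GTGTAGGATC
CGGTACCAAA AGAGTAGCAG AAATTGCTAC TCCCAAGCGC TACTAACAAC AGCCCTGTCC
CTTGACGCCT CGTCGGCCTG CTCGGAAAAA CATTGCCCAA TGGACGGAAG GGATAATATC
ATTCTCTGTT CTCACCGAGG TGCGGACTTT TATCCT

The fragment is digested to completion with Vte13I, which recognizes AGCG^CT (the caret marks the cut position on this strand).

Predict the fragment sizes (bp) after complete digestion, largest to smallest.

117, 99 bp

The Vte13I site (AGCGCT) starts at position 96.
Vte13I cuts after base 4 of each site, so after position 99.
Linear molecule, 1 cut → 2 fragments:
  1–99 → 99 bp
  100–216 → 117 bp
Sorted largest to smallest: 117, 99 bp.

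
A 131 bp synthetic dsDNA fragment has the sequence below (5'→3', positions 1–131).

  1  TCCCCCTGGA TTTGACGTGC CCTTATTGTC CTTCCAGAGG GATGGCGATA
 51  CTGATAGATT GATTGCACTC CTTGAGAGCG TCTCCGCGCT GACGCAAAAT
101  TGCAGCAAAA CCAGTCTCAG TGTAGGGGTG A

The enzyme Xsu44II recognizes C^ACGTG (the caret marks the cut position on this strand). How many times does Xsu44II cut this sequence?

No occurrence of CACGTG is present in the sequence.
Xsu44II does not cut: 0 sites.

0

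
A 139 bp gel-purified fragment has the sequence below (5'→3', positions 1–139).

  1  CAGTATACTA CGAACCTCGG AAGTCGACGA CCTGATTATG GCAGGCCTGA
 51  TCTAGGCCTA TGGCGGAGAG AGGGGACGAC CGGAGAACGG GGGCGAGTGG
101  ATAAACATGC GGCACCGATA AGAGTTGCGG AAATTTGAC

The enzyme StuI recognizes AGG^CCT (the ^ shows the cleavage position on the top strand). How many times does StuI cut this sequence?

AGGCCT occurs starting at positions 43, 54.
StuI cuts at 2 sites.

2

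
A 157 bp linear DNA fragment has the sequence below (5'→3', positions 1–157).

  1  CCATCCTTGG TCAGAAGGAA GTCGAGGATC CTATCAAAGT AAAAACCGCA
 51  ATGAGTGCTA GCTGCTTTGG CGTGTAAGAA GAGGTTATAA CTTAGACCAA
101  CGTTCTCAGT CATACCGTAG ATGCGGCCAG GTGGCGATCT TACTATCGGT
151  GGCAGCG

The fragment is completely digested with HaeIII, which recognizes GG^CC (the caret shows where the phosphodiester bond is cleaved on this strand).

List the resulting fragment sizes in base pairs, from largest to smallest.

The HaeIII site (GGCC) starts at position 125.
HaeIII cuts after base 2 of each site, so after position 126.
Linear molecule, 1 cut → 2 fragments:
  1–126 → 126 bp
  127–157 → 31 bp
Sorted largest to smallest: 126, 31 bp.

126, 31 bp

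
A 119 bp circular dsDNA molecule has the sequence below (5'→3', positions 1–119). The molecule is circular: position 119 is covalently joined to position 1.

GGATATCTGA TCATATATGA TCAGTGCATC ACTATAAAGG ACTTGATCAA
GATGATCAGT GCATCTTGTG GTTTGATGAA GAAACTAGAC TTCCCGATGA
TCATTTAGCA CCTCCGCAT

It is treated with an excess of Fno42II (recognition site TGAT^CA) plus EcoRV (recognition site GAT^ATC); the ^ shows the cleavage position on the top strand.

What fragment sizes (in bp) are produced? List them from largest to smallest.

45, 26, 22, 10, 9, 7 bp

Fno42II sites (TGATCA) start at positions 8, 18, 44, 53, 98.
Fno42II cuts after base 4 of each site, so after positions 11, 21, 47, 56, 101.
The EcoRV site (GATATC) starts at position 2.
EcoRV cuts after base 3 of each site, so after position 4.
Combined cut positions: 4, 11, 21, 47, 56, 101.
Circular molecule, 6 cuts → 6 fragments:
  5–11 → 7 bp
  12–21 → 10 bp
  22–47 → 26 bp
  48–56 → 9 bp
  57–101 → 45 bp
  102–119 then 1–4 → 18 + 4 = 22 bp
Sorted largest to smallest: 45, 26, 22, 10, 9, 7 bp.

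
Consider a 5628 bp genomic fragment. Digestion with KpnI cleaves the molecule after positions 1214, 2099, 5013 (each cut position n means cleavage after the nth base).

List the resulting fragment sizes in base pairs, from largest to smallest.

Linear molecule, 3 cuts → 4 fragments:
  1214 − 0 = 1214 bp
  2099 − 1214 = 885 bp
  5013 − 2099 = 2914 bp
  5628 − 5013 = 615 bp
Sorted largest to smallest: 2914, 1214, 885, 615 bp.

2914, 1214, 885, 615 bp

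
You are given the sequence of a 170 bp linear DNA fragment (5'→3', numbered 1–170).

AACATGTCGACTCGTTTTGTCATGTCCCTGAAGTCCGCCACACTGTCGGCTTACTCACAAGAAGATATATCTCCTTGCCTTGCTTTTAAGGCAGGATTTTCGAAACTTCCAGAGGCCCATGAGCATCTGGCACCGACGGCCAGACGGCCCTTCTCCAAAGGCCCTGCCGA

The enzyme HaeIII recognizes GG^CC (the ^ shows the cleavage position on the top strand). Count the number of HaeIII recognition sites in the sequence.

GGCC occurs starting at positions 114, 138, 146, 160.
HaeIII cuts at 4 sites.

4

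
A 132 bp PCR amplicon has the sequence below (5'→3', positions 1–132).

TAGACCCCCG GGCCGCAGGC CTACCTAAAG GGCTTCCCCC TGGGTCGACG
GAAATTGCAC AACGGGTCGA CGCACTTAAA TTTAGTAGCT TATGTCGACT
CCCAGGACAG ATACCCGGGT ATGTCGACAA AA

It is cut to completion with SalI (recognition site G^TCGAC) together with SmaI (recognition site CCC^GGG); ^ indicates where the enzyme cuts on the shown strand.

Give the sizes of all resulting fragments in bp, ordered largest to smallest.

SalI sites (GTCGAC) start at positions 44, 66, 94, 123.
SalI cuts after the first base of each site, so after positions 44, 66, 94, 123.
SmaI sites (CCCGGG) start at positions 7, 114.
SmaI cuts after base 3 of each site, so after positions 9, 116.
Combined cut positions: 9, 44, 66, 94, 116, 123.
Linear molecule, 6 cuts → 7 fragments:
  1–9 → 9 bp
  10–44 → 35 bp
  45–66 → 22 bp
  67–94 → 28 bp
  95–116 → 22 bp
  117–123 → 7 bp
  124–132 → 9 bp
Sorted largest to smallest: 35, 28, 22, 22, 9, 9, 7 bp.

35, 28, 22, 22, 9, 9, 7 bp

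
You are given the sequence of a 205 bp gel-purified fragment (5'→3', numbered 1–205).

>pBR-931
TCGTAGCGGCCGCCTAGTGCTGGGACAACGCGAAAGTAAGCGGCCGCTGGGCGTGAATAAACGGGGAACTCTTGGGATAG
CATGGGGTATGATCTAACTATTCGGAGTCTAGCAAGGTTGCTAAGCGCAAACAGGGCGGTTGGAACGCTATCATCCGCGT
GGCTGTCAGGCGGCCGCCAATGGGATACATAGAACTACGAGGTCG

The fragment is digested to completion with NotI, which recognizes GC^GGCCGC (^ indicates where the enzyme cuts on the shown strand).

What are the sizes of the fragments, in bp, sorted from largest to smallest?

NotI sites (GCGGCCGC) start at positions 6, 40, 170.
NotI cuts after base 2 of each site, so after positions 7, 41, 171.
Linear molecule, 3 cuts → 4 fragments:
  1–7 → 7 bp
  8–41 → 34 bp
  42–171 → 130 bp
  172–205 → 34 bp
Sorted largest to smallest: 130, 34, 34, 7 bp.

130, 34, 34, 7 bp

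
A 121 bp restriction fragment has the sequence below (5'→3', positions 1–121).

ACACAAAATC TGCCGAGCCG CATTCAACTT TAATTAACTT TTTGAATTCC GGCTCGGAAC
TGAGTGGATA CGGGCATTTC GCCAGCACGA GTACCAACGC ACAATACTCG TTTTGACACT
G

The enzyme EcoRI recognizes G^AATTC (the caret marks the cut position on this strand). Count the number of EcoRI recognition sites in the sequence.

GAATTC occurs starting at position 44.
EcoRI cuts at 1 site.

1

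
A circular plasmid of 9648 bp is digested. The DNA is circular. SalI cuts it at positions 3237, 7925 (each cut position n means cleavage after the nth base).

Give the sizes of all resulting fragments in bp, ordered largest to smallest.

4960, 4688 bp

Circular molecule, 2 cuts → 2 fragments:
  7925 − 3237 = 4688 bp
  wrap: 9648 − 7925 + 3237 = 4960 bp
Sorted largest to smallest: 4960, 4688 bp.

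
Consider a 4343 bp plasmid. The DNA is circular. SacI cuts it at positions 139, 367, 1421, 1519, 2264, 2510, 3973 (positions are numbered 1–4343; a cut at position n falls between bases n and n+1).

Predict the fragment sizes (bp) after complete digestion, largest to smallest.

1463, 1054, 745, 509, 246, 228, 98 bp

Circular molecule, 7 cuts → 7 fragments:
  367 − 139 = 228 bp
  1421 − 367 = 1054 bp
  1519 − 1421 = 98 bp
  2264 − 1519 = 745 bp
  2510 − 2264 = 246 bp
  3973 − 2510 = 1463 bp
  wrap: 4343 − 3973 + 139 = 509 bp
Sorted largest to smallest: 1463, 1054, 745, 509, 246, 228, 98 bp.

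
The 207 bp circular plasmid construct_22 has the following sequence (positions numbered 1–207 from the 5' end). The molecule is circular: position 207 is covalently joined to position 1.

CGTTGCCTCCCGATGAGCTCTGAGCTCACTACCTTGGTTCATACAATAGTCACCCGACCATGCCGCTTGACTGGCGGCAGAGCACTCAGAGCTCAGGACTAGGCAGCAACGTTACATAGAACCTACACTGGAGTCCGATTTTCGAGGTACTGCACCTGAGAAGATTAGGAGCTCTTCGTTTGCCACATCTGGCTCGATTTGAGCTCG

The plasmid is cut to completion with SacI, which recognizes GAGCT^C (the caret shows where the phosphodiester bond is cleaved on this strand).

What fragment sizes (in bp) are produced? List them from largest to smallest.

80, 67, 32, 21, 7 bp

SacI sites (GAGCTC) start at positions 15, 22, 89, 169, 201.
SacI cuts after base 5 of each site (before the last base), so after positions 19, 26, 93, 173, 205.
Circular molecule, 5 cuts → 5 fragments:
  20–26 → 7 bp
  27–93 → 67 bp
  94–173 → 80 bp
  174–205 → 32 bp
  206–207 then 1–19 → 2 + 19 = 21 bp
Sorted largest to smallest: 80, 67, 32, 21, 7 bp.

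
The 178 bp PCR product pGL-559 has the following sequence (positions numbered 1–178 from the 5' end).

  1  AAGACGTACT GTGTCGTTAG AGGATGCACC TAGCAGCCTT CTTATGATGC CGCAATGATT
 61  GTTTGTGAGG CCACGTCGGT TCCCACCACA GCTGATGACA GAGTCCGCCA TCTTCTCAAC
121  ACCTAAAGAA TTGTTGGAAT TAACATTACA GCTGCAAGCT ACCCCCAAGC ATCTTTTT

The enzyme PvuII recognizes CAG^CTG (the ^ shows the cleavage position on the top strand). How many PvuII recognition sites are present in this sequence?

2

CAGCTG occurs starting at positions 89, 149.
PvuII cuts at 2 sites.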